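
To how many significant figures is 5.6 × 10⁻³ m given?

2

5.6 × 10⁻³: in scientific notation every digit of the coefficient is significant.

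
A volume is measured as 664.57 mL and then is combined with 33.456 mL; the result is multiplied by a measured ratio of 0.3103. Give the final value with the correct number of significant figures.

216.6 mL

664.57 mL + 33.456 mL = 698.026 mL; the sum is limited to 2 decimal places (5 s.f.).
Carrying full precision, 698.026 × 0.3103 = 216.5974678 mL; 0.3103 has 4 s.f., so the result keeps min(5, 4) = 4 s.f.
Rounded to 4 significant figures: 216.6 mL.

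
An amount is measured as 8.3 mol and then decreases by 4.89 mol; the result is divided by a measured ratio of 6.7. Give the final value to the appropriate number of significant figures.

0.51 mol

8.3 mol − 4.89 mol = 3.41 mol; the difference is limited to 1 decimal place (2 s.f.).
Carrying full precision, 3.41 ÷ 6.7 = 0.508955223881… mol; 6.7 has 2 s.f., so the result keeps min(2, 2) = 2 s.f.
Rounded to 2 significant figures: 0.51 mol.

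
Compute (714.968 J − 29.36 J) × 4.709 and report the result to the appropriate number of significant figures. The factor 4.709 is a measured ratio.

714.968 J − 29.36 J = 685.608 J; the difference is limited to 2 decimal places (5 s.f.).
Carrying full precision, 685.608 × 4.709 = 3228.528072 J; 4.709 has 4 s.f., so the result keeps min(5, 4) = 4 s.f.
Rounded to 4 significant figures: 3229 J.

3229 J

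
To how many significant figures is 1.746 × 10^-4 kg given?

4

1.746 × 10^-4: in scientific notation every digit of the coefficient is significant.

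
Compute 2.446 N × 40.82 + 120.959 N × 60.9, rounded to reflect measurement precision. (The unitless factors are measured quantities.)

7.47 × 10^3 N

2.446 × 40.82 = 99.84572 → 99.85 N (4 s.f., last digit at the 10^-2 place).
120.959 × 60.9 = 7366.4031 → 7.37 × 10^3 N (3 s.f., last digit at the 10^1 place).
Sum: 7466.24882 N; keep the coarser place, 10^1.
Result: 7.47 × 10^3 N.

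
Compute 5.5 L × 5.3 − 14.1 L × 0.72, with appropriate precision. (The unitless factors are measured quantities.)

5.5 × 5.3 = 29.15 → 29 L (2 s.f., last digit at the 10^0 place).
14.1 × 0.72 = 10.152 → 10. L (2 s.f., last digit at the 10^0 place).
Difference: 18.998 L; keep the coarser place, 10^0.
Result: 19 L.

19 L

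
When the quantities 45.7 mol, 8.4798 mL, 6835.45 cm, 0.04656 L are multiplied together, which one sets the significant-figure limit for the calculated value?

45.7 mol

45.7 mol → 3 s.f.; 8.4798 mL → 5 s.f.; 6835.45 cm → 6 s.f.; 0.04656 L → 4 s.f.
The fewest is 3 significant figures, from 45.7 mol.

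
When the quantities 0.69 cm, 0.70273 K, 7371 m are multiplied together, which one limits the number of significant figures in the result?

0.69 cm

0.69 cm → 2 s.f.; 0.70273 K → 5 s.f.; 7371 m → 4 s.f.
The fewest is 2 significant figures, from 0.69 cm.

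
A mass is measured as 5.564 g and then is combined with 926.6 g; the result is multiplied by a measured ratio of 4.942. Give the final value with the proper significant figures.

5.564 g + 926.6 g = 932.164 g; the sum is limited to 1 decimal place (4 s.f.).
Carrying full precision, 932.164 × 4.942 = 4606.754488 g; 4.942 has 4 s.f., so the result keeps min(4, 4) = 4 s.f.
Rounded to 4 significant figures: 4607 g.

4607 g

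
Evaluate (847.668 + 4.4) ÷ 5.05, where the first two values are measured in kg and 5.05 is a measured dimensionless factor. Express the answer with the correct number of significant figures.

847.668 kg + 4.4 kg = 852.068 kg; the sum is limited to 1 decimal place (4 s.f.).
Carrying full precision, 852.068 ÷ 5.05 = 168.726336634… kg; 5.05 has 3 s.f., so the result keeps min(4, 3) = 3 s.f.
Rounded to 3 significant figures: 169 kg.

169 kg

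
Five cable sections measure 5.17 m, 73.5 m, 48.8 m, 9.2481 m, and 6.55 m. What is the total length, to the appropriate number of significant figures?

1.433 × 10² m

5.17 m + 73.5 m + 48.8 m + 9.2481 m + 6.55 m = 143.2681 m.
Addition/subtraction keeps the fewest decimal places: 5.17 → 2 decimal places, 73.5 → 1 decimal place, 48.8 → 1 decimal place, 9.2481 → 4 decimal places, 6.55 → 2 decimal places; limit is 1.
Rounded to 1 decimal place: 1.433 × 10² m.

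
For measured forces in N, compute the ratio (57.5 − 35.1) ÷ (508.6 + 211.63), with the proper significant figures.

3.11 × 10⁻²

57.5 − 35.1 = 22.4, limited to 1 d.p. → 3 s.f.; 508.6 + 211.63 = 720.23, limited to 1 d.p. → 4 s.f.
Carrying full precision, 22.4 ÷ 720.23 = 0.0311011760132…; keep min(3, 4) = 3 s.f.
Rounded to 3 significant figures: 3.11 × 10⁻².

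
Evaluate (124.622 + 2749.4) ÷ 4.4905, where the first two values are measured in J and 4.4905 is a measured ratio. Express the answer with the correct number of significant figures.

640.02 J

124.622 J + 2749.4 J = 2874.022 J; the sum is limited to 1 decimal place (5 s.f.).
Carrying full precision, 2874.022 ÷ 4.4905 = 640.02271462… J; 4.4905 has 5 s.f., so the result keeps min(5, 5) = 5 s.f.
Rounded to 5 significant figures: 640.02 J.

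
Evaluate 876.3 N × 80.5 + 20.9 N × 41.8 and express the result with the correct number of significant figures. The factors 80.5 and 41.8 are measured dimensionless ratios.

876.3 × 80.5 = 70542.15 → 7.05 × 10⁴ N (3 s.f., last digit at the 10^2 place).
20.9 × 41.8 = 873.62 → 874 N (3 s.f., last digit at the 10^0 place).
Sum: 71415.77 N; keep the coarser place, 10^2.
Result: 7.14 × 10⁴ N.

7.14 × 10⁴ N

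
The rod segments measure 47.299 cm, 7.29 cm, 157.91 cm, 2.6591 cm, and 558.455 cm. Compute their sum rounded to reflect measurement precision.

47.299 cm + 7.29 cm + 157.91 cm + 2.6591 cm + 558.455 cm = 773.6131 cm.
Addition/subtraction keeps the fewest decimal places: 47.299 → 3 decimal places, 7.29 → 2 decimal places, 157.91 → 2 decimal places, 2.6591 → 4 decimal places, 558.455 → 3 decimal places; limit is 2.
Rounded to 2 decimal places: 7.7361 × 10^2 cm.

7.7361 × 10^2 cm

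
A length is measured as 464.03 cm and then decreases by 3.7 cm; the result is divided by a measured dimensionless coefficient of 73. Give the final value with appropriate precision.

464.03 cm − 3.7 cm = 460.33 cm; the difference is limited to 1 decimal place (4 s.f.).
Carrying full precision, 460.33 ÷ 73 = 6.30589041096… cm; 73 has 2 s.f., so the result keeps min(4, 2) = 2 s.f.
Rounded to 2 significant figures: 6.3 cm.

6.3 cm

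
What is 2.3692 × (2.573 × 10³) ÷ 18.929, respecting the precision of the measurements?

322.0

2.3692 × (2.573 × 10³) ÷ 18.929 = 322.042981668…
Multiplication/division keeps the fewest significant figures: 2.3692 → 5 s.f., 2.573 × 10³ → 4 s.f., 18.929 → 5 s.f.; limit is 4.
Rounded to 4 significant figures: 322.0.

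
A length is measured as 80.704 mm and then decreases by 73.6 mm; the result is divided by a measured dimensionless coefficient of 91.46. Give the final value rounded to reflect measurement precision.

80.704 mm − 73.6 mm = 7.104 mm; the difference is limited to 1 decimal place (2 s.f.).
Carrying full precision, 7.104 ÷ 91.46 = 0.0776732998032… mm; 91.46 has 4 s.f., so the result keeps min(2, 4) = 2 s.f.
Rounded to 2 significant figures: 0.078 mm.

0.078 mm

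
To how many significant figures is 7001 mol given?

4

7001: zeros between nonzero digits are significant.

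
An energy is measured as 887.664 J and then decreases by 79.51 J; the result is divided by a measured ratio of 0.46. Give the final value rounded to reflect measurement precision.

887.664 J − 79.51 J = 808.154 J; the difference is limited to 2 decimal places (5 s.f.).
Carrying full precision, 808.154 ÷ 0.46 = 1756.85652174… J; 0.46 has 2 s.f., so the result keeps min(5, 2) = 2 s.f.
Rounded to 2 significant figures: 1.8 × 10³ J.

1.8 × 10³ J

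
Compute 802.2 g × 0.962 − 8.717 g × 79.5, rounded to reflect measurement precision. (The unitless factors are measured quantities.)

79 g

802.2 × 0.962 = 771.7164 → 772 g (3 s.f., last digit at the 10^0 place).
8.717 × 79.5 = 693.0015 → 693 g (3 s.f., last digit at the 10^0 place).
Difference: 78.7149 g; keep the coarser place, 10^0.
Result: 79 g.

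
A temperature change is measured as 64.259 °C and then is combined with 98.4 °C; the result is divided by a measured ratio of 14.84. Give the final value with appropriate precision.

64.259 °C + 98.4 °C = 162.659 °C; the sum is limited to 1 decimal place (4 s.f.).
Carrying full precision, 162.659 ÷ 14.84 = 10.9608490566… °C; 14.84 has 4 s.f., so the result keeps min(4, 4) = 4 s.f.
Rounded to 4 significant figures: 10.96 °C.

10.96 °C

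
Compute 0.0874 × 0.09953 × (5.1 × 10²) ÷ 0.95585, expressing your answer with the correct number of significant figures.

0.0874 × 0.09953 × (5.1 × 10²) ÷ 0.95585 = 4.64136655333…
Multiplication/division keeps the fewest significant figures: 0.0874 → 3 s.f., 0.09953 → 4 s.f., 5.1 × 10² → 2 s.f., 0.95585 → 5 s.f.; limit is 2.
Rounded to 2 significant figures: 4.6.

4.6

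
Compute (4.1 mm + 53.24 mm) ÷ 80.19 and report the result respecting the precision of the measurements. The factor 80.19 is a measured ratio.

0.715 mm

4.1 mm + 53.24 mm = 57.34 mm; the sum is limited to 1 decimal place (3 s.f.).
Carrying full precision, 57.34 ÷ 80.19 = 0.715051752089… mm; 80.19 has 4 s.f., so the result keeps min(3, 4) = 3 s.f.
Rounded to 3 significant figures: 0.715 mm.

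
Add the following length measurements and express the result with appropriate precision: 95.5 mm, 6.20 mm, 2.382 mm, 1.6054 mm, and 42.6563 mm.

148.3 mm

95.5 mm + 6.20 mm + 2.382 mm + 1.6054 mm + 42.6563 mm = 148.3437 mm.
Addition/subtraction keeps the fewest decimal places: 95.5 → 1 decimal place, 6.20 → 2 decimal places, 2.382 → 3 decimal places, 1.6054 → 4 decimal places, 42.6563 → 4 decimal places; limit is 1.
Rounded to 1 decimal place: 148.3 mm.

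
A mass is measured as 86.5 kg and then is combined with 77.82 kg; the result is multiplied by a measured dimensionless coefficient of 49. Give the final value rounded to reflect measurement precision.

8.1 × 10³ kg

86.5 kg + 77.82 kg = 164.32 kg; the sum is limited to 1 decimal place (4 s.f.).
Carrying full precision, 164.32 × 49 = 8051.68 kg; 49 has 2 s.f., so the result keeps min(4, 2) = 2 s.f.
Rounded to 2 significant figures: 8.1 × 10³ kg.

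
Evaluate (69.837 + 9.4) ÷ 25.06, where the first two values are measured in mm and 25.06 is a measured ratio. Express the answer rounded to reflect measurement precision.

3.16 mm

69.837 mm + 9.4 mm = 79.237 mm; the sum is limited to 1 decimal place (3 s.f.).
Carrying full precision, 79.237 ÷ 25.06 = 3.16189146049… mm; 25.06 has 4 s.f., so the result keeps min(3, 4) = 3 s.f.
Rounded to 3 significant figures: 3.16 mm.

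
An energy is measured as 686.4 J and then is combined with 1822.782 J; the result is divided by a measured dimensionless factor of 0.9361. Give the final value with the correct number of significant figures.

686.4 J + 1822.782 J = 2509.182 J; the sum is limited to 1 decimal place (5 s.f.).
Carrying full precision, 2509.182 ÷ 0.9361 = 2680.46362568… J; 0.9361 has 4 s.f., so the result keeps min(5, 4) = 4 s.f.
Rounded to 4 significant figures: 2.680 × 10³ J.

2.680 × 10³ J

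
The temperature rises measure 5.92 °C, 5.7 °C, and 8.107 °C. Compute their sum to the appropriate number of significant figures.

19.7 °C

5.92 °C + 5.7 °C + 8.107 °C = 19.727 °C.
Addition/subtraction keeps the fewest decimal places: 5.92 → 2 decimal places, 5.7 → 1 decimal place, 8.107 → 3 decimal places; limit is 1.
Rounded to 1 decimal place: 19.7 °C.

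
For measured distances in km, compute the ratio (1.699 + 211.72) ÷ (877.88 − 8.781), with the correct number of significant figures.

0.24556

1.699 + 211.72 = 213.419, limited to 2 d.p. → 5 s.f.; 877.88 − 8.781 = 869.099, limited to 2 d.p. → 5 s.f.
Carrying full precision, 213.419 ÷ 869.099 = 0.245563508875…; keep min(5, 5) = 5 s.f.
Rounded to 5 significant figures: 0.24556.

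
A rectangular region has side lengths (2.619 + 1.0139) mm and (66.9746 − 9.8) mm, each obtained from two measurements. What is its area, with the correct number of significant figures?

2.619 + 1.0139 = 3.6329, limited to 3 d.p. → 4 s.f.; 66.9746 − 9.8 = 57.1746, limited to 1 d.p. → 3 s.f.
Carrying full precision, 3.6329 × 57.1746 = 207.70960434; keep min(4, 3) = 3 s.f.
Rounded to 3 significant figures: 208 mm².

208 mm²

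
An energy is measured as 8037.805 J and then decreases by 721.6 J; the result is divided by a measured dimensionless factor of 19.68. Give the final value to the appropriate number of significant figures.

371.8 J

8037.805 J − 721.6 J = 7316.205 J; the difference is limited to 1 decimal place (5 s.f.).
Carrying full precision, 7316.205 ÷ 19.68 = 371.758384146… J; 19.68 has 4 s.f., so the result keeps min(5, 4) = 4 s.f.
Rounded to 4 significant figures: 371.8 J.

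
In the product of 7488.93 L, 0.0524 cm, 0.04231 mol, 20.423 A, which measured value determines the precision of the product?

7488.93 L → 6 s.f.; 0.0524 cm → 3 s.f.; 0.04231 mol → 4 s.f.; 20.423 A → 5 s.f.
The fewest is 3 significant figures, from 0.0524 cm.

0.0524 cm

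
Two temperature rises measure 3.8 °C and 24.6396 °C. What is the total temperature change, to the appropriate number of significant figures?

28.4 °C

3.8 °C + 24.6396 °C = 28.4396 °C.
Addition/subtraction keeps the fewest decimal places: 3.8 → 1 decimal place, 24.6396 → 4 decimal places; limit is 1.
Rounded to 1 decimal place: 28.4 °C.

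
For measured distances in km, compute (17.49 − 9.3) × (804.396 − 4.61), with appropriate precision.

6.6 × 10³ km²

17.49 − 9.3 = 8.19, limited to 1 d.p. → 2 s.f.; 804.396 − 4.61 = 799.786, limited to 2 d.p. → 5 s.f.
Carrying full precision, 8.19 × 799.786 = 6550.24734; keep min(2, 5) = 2 s.f.
Rounded to 2 significant figures: 6.6 × 10³ km².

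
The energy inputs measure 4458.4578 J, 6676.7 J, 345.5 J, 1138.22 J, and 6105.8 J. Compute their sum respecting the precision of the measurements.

18724.7 J

4458.4578 J + 6676.7 J + 345.5 J + 1138.22 J + 6105.8 J = 18724.6778 J.
Addition/subtraction keeps the fewest decimal places: 4458.4578 → 4 decimal places, 6676.7 → 1 decimal place, 345.5 → 1 decimal place, 1138.22 → 2 decimal places, 6105.8 → 1 decimal place; limit is 1.
Rounded to 1 decimal place: 18724.7 J.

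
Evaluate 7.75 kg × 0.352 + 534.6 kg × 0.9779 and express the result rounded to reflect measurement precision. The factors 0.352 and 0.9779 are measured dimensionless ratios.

7.75 × 0.352 = 2.728 → 2.73 kg (3 s.f., last digit at the 10^-2 place).
534.6 × 0.9779 = 522.78534 → 522.8 kg (4 s.f., last digit at the 10^-1 place).
Sum: 525.51334 kg; keep the coarser place, 10^-1.
Result: 525.5 kg.

525.5 kg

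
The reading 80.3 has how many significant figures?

3

80.3: zeros between nonzero digits are significant.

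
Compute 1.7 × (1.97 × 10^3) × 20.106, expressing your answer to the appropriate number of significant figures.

6.7 × 10^4

1.7 × (1.97 × 10^3) × 20.106 = 67334.994
Multiplication/division keeps the fewest significant figures: 1.7 → 2 s.f., 1.97 × 10^3 → 3 s.f., 20.106 → 5 s.f.; limit is 2.
Rounded to 2 significant figures: 6.7 × 10^4.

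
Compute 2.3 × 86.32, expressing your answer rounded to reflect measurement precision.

2.3 × 86.32 = 198.536
Multiplication/division keeps the fewest significant figures: 2.3 → 2 s.f., 86.32 → 4 s.f.; limit is 2.
Rounded to 2 significant figures: 2.0 × 10^2.

2.0 × 10^2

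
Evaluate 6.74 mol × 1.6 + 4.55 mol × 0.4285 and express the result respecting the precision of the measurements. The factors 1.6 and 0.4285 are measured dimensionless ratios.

13 mol

6.74 × 1.6 = 10.784 → 11 mol (2 s.f., last digit at the 10^0 place).
4.55 × 0.4285 = 1.949675 → 1.95 mol (3 s.f., last digit at the 10^-2 place).
Sum: 12.733675 mol; keep the coarser place, 10^0.
Result: 13 mol.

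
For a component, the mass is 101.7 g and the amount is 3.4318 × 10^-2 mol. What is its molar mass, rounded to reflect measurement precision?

2963 g/mol

molar mass = 101.7 g ÷ 3.4318 × 10^-2 mol = 2963.45940906… g/mol.
101.7 has 4 significant figures; 3.4318 × 10^-2 has 5.
Division/multiplication keeps the fewest: 4 significant figures.
Rounded: 2963 g/mol.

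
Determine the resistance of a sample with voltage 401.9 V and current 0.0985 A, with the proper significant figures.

4.08 × 10³ Ω

resistance = 401.9 V ÷ 0.0985 A = 4080.20304569… Ω.
401.9 has 4 significant figures; 0.0985 has 3.
Division/multiplication keeps the fewest: 3 significant figures.
Rounded: 4.08 × 10³ Ω.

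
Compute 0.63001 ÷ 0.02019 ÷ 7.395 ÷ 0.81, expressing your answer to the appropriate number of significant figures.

0.63001 ÷ 0.02019 ÷ 7.395 ÷ 0.81 = 5.2094026522…
Multiplication/division keeps the fewest significant figures: 0.63001 → 5 s.f., 0.02019 → 4 s.f., 7.395 → 4 s.f., 0.81 → 2 s.f.; limit is 2.
Rounded to 2 significant figures: 5.2.

5.2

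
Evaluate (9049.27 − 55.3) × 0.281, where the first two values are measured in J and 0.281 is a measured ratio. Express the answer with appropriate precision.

2.53 × 10^3 J

9049.27 J − 55.3 J = 8993.97 J; the difference is limited to 1 decimal place (5 s.f.).
Carrying full precision, 8993.97 × 0.281 = 2527.30557 J; 0.281 has 3 s.f., so the result keeps min(5, 3) = 3 s.f.
Rounded to 3 significant figures: 2.53 × 10^3 J.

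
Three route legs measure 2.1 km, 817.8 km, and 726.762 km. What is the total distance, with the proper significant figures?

2.1 km + 817.8 km + 726.762 km = 1546.662 km.
Addition/subtraction keeps the fewest decimal places: 2.1 → 1 decimal place, 817.8 → 1 decimal place, 726.762 → 3 decimal places; limit is 1.
Rounded to 1 decimal place: 1546.7 km.

1546.7 km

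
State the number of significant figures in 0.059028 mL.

0.059028: leading zeros are not significant; zeros between nonzero digits are significant.

5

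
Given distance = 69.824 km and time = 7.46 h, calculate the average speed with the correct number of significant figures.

average speed = 69.824 km ÷ 7.46 h = 9.35978552279… km/h.
69.824 has 5 significant figures; 7.46 has 3.
Division/multiplication keeps the fewest: 3 significant figures.
Rounded: 9.36 km/h.

9.36 km/h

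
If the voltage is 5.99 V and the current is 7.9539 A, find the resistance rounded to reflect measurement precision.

resistance = 5.99 V ÷ 7.9539 A = 0.753089679277… Ω.
5.99 has 3 significant figures; 7.9539 has 5.
Division/multiplication keeps the fewest: 3 significant figures.
Rounded: 0.753 Ω.

0.753 Ω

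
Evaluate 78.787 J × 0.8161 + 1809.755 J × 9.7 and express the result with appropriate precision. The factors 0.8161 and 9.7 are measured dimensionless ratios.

78.787 × 0.8161 = 64.2980707 → 64.30 J (4 s.f., last digit at the 10^-2 place).
1809.755 × 9.7 = 17554.6235 → 1.8 × 10^4 J (2 s.f., last digit at the 10^3 place).
Sum: 17618.9215707 J; keep the coarser place, 10^3.
Result: 1.8 × 10^4 J.

1.8 × 10^4 J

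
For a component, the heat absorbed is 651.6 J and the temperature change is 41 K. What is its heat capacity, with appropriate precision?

16 J/K

heat capacity = 651.6 J ÷ 41 K = 15.8926829268… J/K.
651.6 has 4 significant figures; 41 has 2.
Division/multiplication keeps the fewest: 2 significant figures.
Rounded: 16 J/K.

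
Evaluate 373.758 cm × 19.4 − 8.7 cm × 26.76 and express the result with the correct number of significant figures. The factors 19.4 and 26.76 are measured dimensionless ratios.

373.758 × 19.4 = 7250.9052 → 7.25 × 10³ cm (3 s.f., last digit at the 10^1 place).
8.7 × 26.76 = 232.812 → 2.3 × 10² cm (2 s.f., last digit at the 10^1 place).
Difference: 7018.0932 cm; keep the coarser place, 10^1.
Result: 7.02 × 10³ cm.

7.02 × 10³ cm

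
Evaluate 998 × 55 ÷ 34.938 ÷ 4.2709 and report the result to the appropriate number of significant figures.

3.7 × 10^2

998 × 55 ÷ 34.938 ÷ 4.2709 = 367.854257969…
Multiplication/division keeps the fewest significant figures: 998 → 3 s.f., 55 → 2 s.f., 34.938 → 5 s.f., 4.2709 → 5 s.f.; limit is 2.
Rounded to 2 significant figures: 3.7 × 10^2.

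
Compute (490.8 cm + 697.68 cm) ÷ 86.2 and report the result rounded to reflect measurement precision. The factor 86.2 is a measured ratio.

490.8 cm + 697.68 cm = 1188.48 cm; the sum is limited to 1 decimal place (5 s.f.).
Carrying full precision, 1188.48 ÷ 86.2 = 13.7874709977… cm; 86.2 has 3 s.f., so the result keeps min(5, 3) = 3 s.f.
Rounded to 3 significant figures: 13.8 cm.

13.8 cm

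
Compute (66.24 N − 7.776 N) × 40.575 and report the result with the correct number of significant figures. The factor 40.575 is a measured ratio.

66.24 N − 7.776 N = 58.464 N; the difference is limited to 2 decimal places (4 s.f.).
Carrying full precision, 58.464 × 40.575 = 2372.1768 N; 40.575 has 5 s.f., so the result keeps min(4, 5) = 4 s.f.
Rounded to 4 significant figures: 2372 N.

2372 N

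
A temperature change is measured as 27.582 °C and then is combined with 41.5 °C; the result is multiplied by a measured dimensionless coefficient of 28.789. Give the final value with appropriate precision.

27.582 °C + 41.5 °C = 69.082 °C; the sum is limited to 1 decimal place (3 s.f.).
Carrying full precision, 69.082 × 28.789 = 1988.801698 °C; 28.789 has 5 s.f., so the result keeps min(3, 5) = 3 s.f.
Rounded to 3 significant figures: 1.99 × 10^3 °C.

1.99 × 10^3 °C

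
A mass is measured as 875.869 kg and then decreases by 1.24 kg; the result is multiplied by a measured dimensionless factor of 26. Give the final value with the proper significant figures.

2.3 × 10⁴ kg

875.869 kg − 1.24 kg = 874.629 kg; the difference is limited to 2 decimal places (5 s.f.).
Carrying full precision, 874.629 × 26 = 22740.354 kg; 26 has 2 s.f., so the result keeps min(5, 2) = 2 s.f.
Rounded to 2 significant figures: 2.3 × 10⁴ kg.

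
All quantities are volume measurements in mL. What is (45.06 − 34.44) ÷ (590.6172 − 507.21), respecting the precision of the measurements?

45.06 − 34.44 = 10.62, limited to 2 d.p. → 4 s.f.; 590.6172 − 507.21 = 83.4072, limited to 2 d.p. → 4 s.f.
Carrying full precision, 10.62 ÷ 83.4072 = 0.127327137226…; keep min(4, 4) = 4 s.f.
Rounded to 4 significant figures: 0.1273.

0.1273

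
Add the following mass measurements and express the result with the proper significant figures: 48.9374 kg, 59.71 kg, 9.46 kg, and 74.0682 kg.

192.18 kg

48.9374 kg + 59.71 kg + 9.46 kg + 74.0682 kg = 192.1756 kg.
Addition/subtraction keeps the fewest decimal places: 48.9374 → 4 decimal places, 59.71 → 2 decimal places, 9.46 → 2 decimal places, 74.0682 → 4 decimal places; limit is 2.
Rounded to 2 decimal places: 192.18 kg.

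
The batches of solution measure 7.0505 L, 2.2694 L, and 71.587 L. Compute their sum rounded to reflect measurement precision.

80.907 L

7.0505 L + 2.2694 L + 71.587 L = 80.9069 L.
Addition/subtraction keeps the fewest decimal places: 7.0505 → 4 decimal places, 2.2694 → 4 decimal places, 71.587 → 3 decimal places; limit is 3.
Rounded to 3 decimal places: 80.907 L.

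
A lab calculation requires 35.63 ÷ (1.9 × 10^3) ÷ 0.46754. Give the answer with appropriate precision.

0.040

35.63 ÷ (1.9 × 10^3) ÷ 0.46754 = 0.0401091491187…
Multiplication/division keeps the fewest significant figures: 35.63 → 4 s.f., 1.9 × 10^3 → 2 s.f., 0.46754 → 5 s.f.; limit is 2.
Rounded to 2 significant figures: 0.040.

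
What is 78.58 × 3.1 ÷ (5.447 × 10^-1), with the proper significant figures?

78.58 × 3.1 ÷ (5.447 × 10^-1) = 447.214980723…
Multiplication/division keeps the fewest significant figures: 78.58 → 4 s.f., 3.1 → 2 s.f., 5.447 × 10^-1 → 4 s.f.; limit is 2.
Rounded to 2 significant figures: 4.5 × 10^2.

4.5 × 10^2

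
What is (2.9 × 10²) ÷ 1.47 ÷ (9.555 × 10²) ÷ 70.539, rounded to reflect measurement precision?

(2.9 × 10²) ÷ 1.47 ÷ (9.555 × 10²) ÷ 70.539 = 0.00292698618877…
Multiplication/division keeps the fewest significant figures: 2.9 × 10² → 2 s.f., 1.47 → 3 s.f., 9.555 × 10² → 4 s.f., 70.539 → 5 s.f.; limit is 2.
Rounded to 2 significant figures: 0.0029.

0.0029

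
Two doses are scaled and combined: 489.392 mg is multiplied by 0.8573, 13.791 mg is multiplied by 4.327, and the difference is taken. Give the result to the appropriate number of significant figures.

489.392 × 0.8573 = 419.5557616 → 419.6 mg (4 s.f., last digit at the 10^-1 place).
13.791 × 4.327 = 59.673657 → 59.67 mg (4 s.f., last digit at the 10^-2 place).
Difference: 359.8821046 mg; keep the coarser place, 10^-1.
Result: 359.9 mg.

359.9 mg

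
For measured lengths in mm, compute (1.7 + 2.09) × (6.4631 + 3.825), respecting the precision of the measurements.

39 mm²

1.7 + 2.09 = 3.79, limited to 1 d.p. → 2 s.f.; 6.4631 + 3.825 = 10.2881, limited to 3 d.p. → 5 s.f.
Carrying full precision, 3.79 × 10.2881 = 38.991899; keep min(2, 5) = 2 s.f.
Rounded to 2 significant figures: 39 mm².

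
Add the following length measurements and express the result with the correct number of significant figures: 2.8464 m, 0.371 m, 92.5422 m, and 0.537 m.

96.297 m

2.8464 m + 0.371 m + 92.5422 m + 0.537 m = 96.2966 m.
Addition/subtraction keeps the fewest decimal places: 2.8464 → 4 decimal places, 0.371 → 3 decimal places, 92.5422 → 4 decimal places, 0.537 → 3 decimal places; limit is 3.
Rounded to 3 decimal places: 96.297 m.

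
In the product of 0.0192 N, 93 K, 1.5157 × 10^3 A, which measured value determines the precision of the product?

93 K

0.0192 N → 3 s.f.; 93 K → 2 s.f.; 1.5157 × 10^3 A → 5 s.f.
The fewest is 2 significant figures, from 93 K.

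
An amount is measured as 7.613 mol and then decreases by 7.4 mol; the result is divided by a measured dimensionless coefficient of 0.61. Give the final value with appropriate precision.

0.3 mol

7.613 mol − 7.4 mol = 0.213 mol; the difference is limited to 1 decimal place (1 s.f.).
Carrying full precision, 0.213 ÷ 0.61 = 0.349180327869… mol; 0.61 has 2 s.f., so the result keeps min(1, 2) = 1 s.f.
Rounded to 1 significant figure: 0.3 mol.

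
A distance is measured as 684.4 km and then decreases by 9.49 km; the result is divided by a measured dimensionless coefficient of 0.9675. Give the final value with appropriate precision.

697.6 km

684.4 km − 9.49 km = 674.91 km; the difference is limited to 1 decimal place (4 s.f.).
Carrying full precision, 674.91 ÷ 0.9675 = 697.581395349… km; 0.9675 has 4 s.f., so the result keeps min(4, 4) = 4 s.f.
Rounded to 4 significant figures: 697.6 km.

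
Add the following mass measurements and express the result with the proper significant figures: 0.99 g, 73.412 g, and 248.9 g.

323.3 g

0.99 g + 73.412 g + 248.9 g = 323.302 g.
Addition/subtraction keeps the fewest decimal places: 0.99 → 2 decimal places, 73.412 → 3 decimal places, 248.9 → 1 decimal place; limit is 1.
Rounded to 1 decimal place: 323.3 g.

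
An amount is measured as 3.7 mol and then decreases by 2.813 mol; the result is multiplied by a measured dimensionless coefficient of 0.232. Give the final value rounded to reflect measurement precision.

3.7 mol − 2.813 mol = 0.887 mol; the difference is limited to 1 decimal place (1 s.f.).
Carrying full precision, 0.887 × 0.232 = 0.205784 mol; 0.232 has 3 s.f., so the result keeps min(1, 3) = 1 s.f.
Rounded to 1 significant figure: 0.2 mol.

0.2 mol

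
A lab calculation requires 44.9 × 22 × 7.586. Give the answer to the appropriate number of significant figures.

7.5 × 10^3

44.9 × 22 × 7.586 = 7493.4508
Multiplication/division keeps the fewest significant figures: 44.9 → 3 s.f., 22 → 2 s.f., 7.586 → 4 s.f.; limit is 2.
Rounded to 2 significant figures: 7.5 × 10^3.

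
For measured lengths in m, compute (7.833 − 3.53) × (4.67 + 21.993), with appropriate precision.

1.15 × 10^2 m²

7.833 − 3.53 = 4.303, limited to 2 d.p. → 3 s.f.; 4.67 + 21.993 = 26.663, limited to 2 d.p. → 4 s.f.
Carrying full precision, 4.303 × 26.663 = 114.730889; keep min(3, 4) = 3 s.f.
Rounded to 3 significant figures: 1.15 × 10^2 m².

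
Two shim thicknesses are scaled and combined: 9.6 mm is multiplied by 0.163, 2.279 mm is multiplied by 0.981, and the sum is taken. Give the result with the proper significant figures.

3.8 mm

9.6 × 0.163 = 1.5648 → 1.6 mm (2 s.f., last digit at the 10^-1 place).
2.279 × 0.981 = 2.235699 → 2.24 mm (3 s.f., last digit at the 10^-2 place).
Sum: 3.800499 mm; keep the coarser place, 10^-1.
Result: 3.8 mm.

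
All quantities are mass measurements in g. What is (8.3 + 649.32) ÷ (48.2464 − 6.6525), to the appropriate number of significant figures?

15.81

8.3 + 649.32 = 657.62, limited to 1 d.p. → 4 s.f.; 48.2464 − 6.6525 = 41.5939, limited to 4 d.p. → 6 s.f.
Carrying full precision, 657.62 ÷ 41.5939 = 15.8104914423…; keep min(4, 6) = 4 s.f.
Rounded to 4 significant figures: 15.81.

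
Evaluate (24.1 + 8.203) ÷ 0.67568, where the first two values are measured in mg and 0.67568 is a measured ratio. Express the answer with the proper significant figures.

24.1 mg + 8.203 mg = 32.303 mg; the sum is limited to 1 decimal place (3 s.f.).
Carrying full precision, 32.303 ÷ 0.67568 = 47.8081340279… mg; 0.67568 has 5 s.f., so the result keeps min(3, 5) = 3 s.f.
Rounded to 3 significant figures: 47.8 mg.

47.8 mg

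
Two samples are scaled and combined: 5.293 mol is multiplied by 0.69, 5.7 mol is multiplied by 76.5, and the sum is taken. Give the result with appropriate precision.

4.4 × 10^2 mol

5.293 × 0.69 = 3.65217 → 3.7 mol (2 s.f., last digit at the 10^-1 place).
5.7 × 76.5 = 436.05 → 4.4 × 10^2 mol (2 s.f., last digit at the 10^1 place).
Sum: 439.70217 mol; keep the coarser place, 10^1.
Result: 4.4 × 10^2 mol.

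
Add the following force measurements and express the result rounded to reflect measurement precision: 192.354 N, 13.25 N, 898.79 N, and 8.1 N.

192.354 N + 13.25 N + 898.79 N + 8.1 N = 1112.494 N.
Addition/subtraction keeps the fewest decimal places: 192.354 → 3 decimal places, 13.25 → 2 decimal places, 898.79 → 2 decimal places, 8.1 → 1 decimal place; limit is 1.
Rounded to 1 decimal place: 1112.5 N.

1112.5 N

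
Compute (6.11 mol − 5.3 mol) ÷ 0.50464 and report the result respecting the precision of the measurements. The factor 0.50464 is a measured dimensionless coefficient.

6.11 mol − 5.3 mol = 0.81 mol; the difference is limited to 1 decimal place (1 s.f.).
Carrying full precision, 0.81 ÷ 0.50464 = 1.60510462904… mol; 0.50464 has 5 s.f., so the result keeps min(1, 5) = 1 s.f.
Rounded to 1 significant figure: 2 mol.

2 mol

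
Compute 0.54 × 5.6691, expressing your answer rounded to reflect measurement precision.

0.54 × 5.6691 = 3.061314
Multiplication/division keeps the fewest significant figures: 0.54 → 2 s.f., 5.6691 → 5 s.f.; limit is 2.
Rounded to 2 significant figures: 3.1.

3.1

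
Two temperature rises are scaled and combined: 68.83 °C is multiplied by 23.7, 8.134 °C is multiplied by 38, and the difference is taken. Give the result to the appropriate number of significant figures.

68.83 × 23.7 = 1631.271 → 1.63 × 10³ °C (3 s.f., last digit at the 10^1 place).
8.134 × 38 = 309.092 → 3.1 × 10² °C (2 s.f., last digit at the 10^1 place).
Difference: 1322.179 °C; keep the coarser place, 10^1.
Result: 1.32 × 10³ °C.

1.32 × 10³ °C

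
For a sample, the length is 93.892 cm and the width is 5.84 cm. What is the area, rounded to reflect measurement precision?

area = 93.892 cm × 5.84 cm = 548.32928 cm².
93.892 has 5 significant figures; 5.84 has 3.
Division/multiplication keeps the fewest: 3 significant figures.
Rounded: 548 cm².

548 cm²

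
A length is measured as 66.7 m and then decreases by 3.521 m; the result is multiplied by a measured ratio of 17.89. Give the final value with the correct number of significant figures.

66.7 m − 3.521 m = 63.179 m; the difference is limited to 1 decimal place (3 s.f.).
Carrying full precision, 63.179 × 17.89 = 1130.27231 m; 17.89 has 4 s.f., so the result keeps min(3, 4) = 3 s.f.
Rounded to 3 significant figures: 1.13 × 10³ m.

1.13 × 10³ m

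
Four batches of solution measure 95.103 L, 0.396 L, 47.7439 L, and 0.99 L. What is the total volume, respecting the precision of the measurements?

95.103 L + 0.396 L + 47.7439 L + 0.99 L = 144.2329 L.
Addition/subtraction keeps the fewest decimal places: 95.103 → 3 decimal places, 0.396 → 3 decimal places, 47.7439 → 4 decimal places, 0.99 → 2 decimal places; limit is 2.
Rounded to 2 decimal places: 144.23 L.

144.23 L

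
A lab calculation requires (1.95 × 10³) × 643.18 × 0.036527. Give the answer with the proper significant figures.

(1.95 × 10³) × 643.18 × 0.036527 = 45812.199927
Multiplication/division keeps the fewest significant figures: 1.95 × 10³ → 3 s.f., 643.18 → 5 s.f., 0.036527 → 5 s.f.; limit is 3.
Rounded to 3 significant figures: 4.58 × 10⁴.

4.58 × 10⁴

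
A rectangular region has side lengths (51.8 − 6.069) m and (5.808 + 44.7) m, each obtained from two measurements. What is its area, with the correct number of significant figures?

2.31 × 10^3 m²

51.8 − 6.069 = 45.731, limited to 1 d.p. → 3 s.f.; 5.808 + 44.7 = 50.508, limited to 1 d.p. → 3 s.f.
Carrying full precision, 45.731 × 50.508 = 2309.781348; keep min(3, 3) = 3 s.f.
Rounded to 3 significant figures: 2.31 × 10^3 m².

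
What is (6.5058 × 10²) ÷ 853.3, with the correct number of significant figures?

0.7624

(6.5058 × 10²) ÷ 853.3 = 0.762428219852…
Multiplication/division keeps the fewest significant figures: 6.5058 × 10² → 5 s.f., 853.3 → 4 s.f.; limit is 4.
Rounded to 4 significant figures: 0.7624.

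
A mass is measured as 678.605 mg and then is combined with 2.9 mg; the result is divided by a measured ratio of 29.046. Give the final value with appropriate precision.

23.46 mg

678.605 mg + 2.9 mg = 681.505 mg; the sum is limited to 1 decimal place (4 s.f.).
Carrying full precision, 681.505 ÷ 29.046 = 23.4629553123… mg; 29.046 has 5 s.f., so the result keeps min(4, 5) = 4 s.f.
Rounded to 4 significant figures: 23.46 mg.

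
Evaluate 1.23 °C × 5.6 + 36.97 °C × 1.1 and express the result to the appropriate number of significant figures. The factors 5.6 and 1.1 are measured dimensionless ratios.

48 °C

1.23 × 5.6 = 6.888 → 6.9 °C (2 s.f., last digit at the 10^-1 place).
36.97 × 1.1 = 40.667 → 41 °C (2 s.f., last digit at the 10^0 place).
Sum: 47.555 °C; keep the coarser place, 10^0.
Result: 48 °C.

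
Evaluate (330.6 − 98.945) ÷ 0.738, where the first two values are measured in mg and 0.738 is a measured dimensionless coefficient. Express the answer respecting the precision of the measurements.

330.6 mg − 98.945 mg = 231.655 mg; the difference is limited to 1 decimal place (4 s.f.).
Carrying full precision, 231.655 ÷ 0.738 = 313.895663957… mg; 0.738 has 3 s.f., so the result keeps min(4, 3) = 3 s.f.
Rounded to 3 significant figures: 314 mg.

314 mg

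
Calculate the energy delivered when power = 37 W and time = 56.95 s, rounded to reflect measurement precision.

energy delivered = 37 W × 56.95 s = 2107.15 J.
37 has 2 significant figures; 56.95 has 4.
Division/multiplication keeps the fewest: 2 significant figures.
Rounded: 2.1 × 10³ J.

2.1 × 10³ J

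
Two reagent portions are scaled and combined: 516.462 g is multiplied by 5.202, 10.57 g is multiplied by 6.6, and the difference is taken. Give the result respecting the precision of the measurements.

2617 g

516.462 × 5.202 = 2686.635324 → 2687 g (4 s.f., last digit at the 10^0 place).
10.57 × 6.6 = 69.762 → 7.0 × 10¹ g (2 s.f., last digit at the 10^0 place).
Difference: 2616.873324 g; keep the coarser place, 10^0.
Result: 2617 g.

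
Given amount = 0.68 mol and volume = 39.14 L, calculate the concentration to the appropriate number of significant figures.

0.017 mol/L

concentration = 0.68 mol ÷ 39.14 L = 0.0173735309147… mol/L.
0.68 has 2 significant figures; 39.14 has 4.
Division/multiplication keeps the fewest: 2 significant figures.
Rounded: 0.017 mol/L.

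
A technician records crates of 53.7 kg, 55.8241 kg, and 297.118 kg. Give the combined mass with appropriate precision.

406.6 kg

53.7 kg + 55.8241 kg + 297.118 kg = 406.6421 kg.
Addition/subtraction keeps the fewest decimal places: 53.7 → 1 decimal place, 55.8241 → 4 decimal places, 297.118 → 3 decimal places; limit is 1.
Rounded to 1 decimal place: 406.6 kg.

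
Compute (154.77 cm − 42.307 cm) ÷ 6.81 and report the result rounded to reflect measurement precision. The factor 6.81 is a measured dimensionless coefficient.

154.77 cm − 42.307 cm = 112.463 cm; the difference is limited to 2 decimal places (5 s.f.).
Carrying full precision, 112.463 ÷ 6.81 = 16.5143906021… cm; 6.81 has 3 s.f., so the result keeps min(5, 3) = 3 s.f.
Rounded to 3 significant figures: 16.5 cm.

16.5 cm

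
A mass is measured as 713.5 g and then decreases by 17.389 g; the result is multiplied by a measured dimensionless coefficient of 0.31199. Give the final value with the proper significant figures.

217.2 g

713.5 g − 17.389 g = 696.111 g; the difference is limited to 1 decimal place (4 s.f.).
Carrying full precision, 696.111 × 0.31199 = 217.17967089 g; 0.31199 has 5 s.f., so the result keeps min(4, 5) = 4 s.f.
Rounded to 4 significant figures: 217.2 g.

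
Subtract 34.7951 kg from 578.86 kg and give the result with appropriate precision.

578.86 kg − 34.7951 kg = 544.0649 kg.
Addition/subtraction keeps the fewest decimal places: 578.86 → 2 decimal places, 34.7951 → 4 decimal places; limit is 2.
Rounded to 2 decimal places: 544.06 kg.

544.06 kg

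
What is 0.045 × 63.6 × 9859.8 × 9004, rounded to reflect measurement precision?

0.045 × 63.6 × 9859.8 × 9004 = 254081603.39…
Multiplication/division keeps the fewest significant figures: 0.045 → 2 s.f., 63.6 → 3 s.f., 9859.8 → 5 s.f., 9004 → 4 s.f.; limit is 2.
Rounded to 2 significant figures: 2.5 × 10⁸.

2.5 × 10⁸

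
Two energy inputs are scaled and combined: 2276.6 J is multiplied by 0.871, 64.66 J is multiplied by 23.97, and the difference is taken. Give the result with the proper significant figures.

4.3 × 10^2 J

2276.6 × 0.871 = 1982.9186 → 1.98 × 10^3 J (3 s.f., last digit at the 10^1 place).
64.66 × 23.97 = 1549.9002 → 1550. J (4 s.f., last digit at the 10^0 place).
Difference: 433.0184 J; keep the coarser place, 10^1.
Result: 4.3 × 10^2 J.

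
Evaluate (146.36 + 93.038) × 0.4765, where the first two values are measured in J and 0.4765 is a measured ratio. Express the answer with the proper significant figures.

146.36 J + 93.038 J = 239.398 J; the sum is limited to 2 decimal places (5 s.f.).
Carrying full precision, 239.398 × 0.4765 = 114.073147 J; 0.4765 has 4 s.f., so the result keeps min(5, 4) = 4 s.f.
Rounded to 4 significant figures: 114.1 J.

114.1 J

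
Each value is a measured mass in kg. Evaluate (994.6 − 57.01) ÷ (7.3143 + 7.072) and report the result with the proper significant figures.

994.6 − 57.01 = 937.59, limited to 1 d.p. → 4 s.f.; 7.3143 + 7.072 = 14.3863, limited to 3 d.p. → 5 s.f.
Carrying full precision, 937.59 ÷ 14.3863 = 65.1724209839…; keep min(4, 5) = 4 s.f.
Rounded to 4 significant figures: 65.17.

65.17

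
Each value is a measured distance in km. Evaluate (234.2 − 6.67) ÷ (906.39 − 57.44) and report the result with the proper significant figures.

234.2 − 6.67 = 227.53, limited to 1 d.p. → 4 s.f.; 906.39 − 57.44 = 848.95, limited to 2 d.p. → 5 s.f.
Carrying full precision, 227.53 ÷ 848.95 = 0.268013428353…; keep min(4, 5) = 4 s.f.
Rounded to 4 significant figures: 0.2680.

0.2680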